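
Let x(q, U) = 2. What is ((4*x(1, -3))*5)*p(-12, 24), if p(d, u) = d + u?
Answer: 480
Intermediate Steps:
((4*x(1, -3))*5)*p(-12, 24) = ((4*2)*5)*(-12 + 24) = (8*5)*12 = 40*12 = 480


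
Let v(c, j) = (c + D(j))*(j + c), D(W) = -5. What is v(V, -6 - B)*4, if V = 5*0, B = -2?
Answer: 80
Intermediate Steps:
V = 0
v(c, j) = (-5 + c)*(c + j) (v(c, j) = (c - 5)*(j + c) = (-5 + c)*(c + j))
v(V, -6 - B)*4 = (0² - 5*0 - 5*(-6 - 1*(-2)) + 0*(-6 - 1*(-2)))*4 = (0 + 0 - 5*(-6 + 2) + 0*(-6 + 2))*4 = (0 + 0 - 5*(-4) + 0*(-4))*4 = (0 + 0 + 20 + 0)*4 = 20*4 = 80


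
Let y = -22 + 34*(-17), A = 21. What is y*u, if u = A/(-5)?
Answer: 2520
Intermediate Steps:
y = -600 (y = -22 - 578 = -600)
u = -21/5 (u = 21/(-5) = 21*(-⅕) = -21/5 ≈ -4.2000)
y*u = -600*(-21/5) = 2520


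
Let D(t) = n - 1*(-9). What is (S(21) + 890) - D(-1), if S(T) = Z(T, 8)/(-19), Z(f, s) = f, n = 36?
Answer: 16034/19 ≈ 843.89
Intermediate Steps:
S(T) = -T/19 (S(T) = T/(-19) = T*(-1/19) = -T/19)
D(t) = 45 (D(t) = 36 - 1*(-9) = 36 + 9 = 45)
(S(21) + 890) - D(-1) = (-1/19*21 + 890) - 1*45 = (-21/19 + 890) - 45 = 16889/19 - 45 = 16034/19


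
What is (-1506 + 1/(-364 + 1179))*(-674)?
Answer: 827260186/815 ≈ 1.0150e+6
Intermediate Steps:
(-1506 + 1/(-364 + 1179))*(-674) = (-1506 + 1/815)*(-674) = -1227389/815*(-674) = 827260186/815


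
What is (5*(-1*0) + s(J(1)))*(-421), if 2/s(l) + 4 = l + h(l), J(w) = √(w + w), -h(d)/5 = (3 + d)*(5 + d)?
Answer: 74938/4879 - 32838*√2/4879 ≈ 5.8410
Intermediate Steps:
h(d) = -5*(3 + d)*(5 + d)
J(w) = √2*√w (J(w) = √(2*w) = √2*√w)
s(l) = 2/(-79 - 39*l - 5*l²) (s(l) = 2/(-4 + (l + (-75 - 40*l - 5*l²))) = 2/(-4 + (-75 - 39*l - 5*l²)) = 2/(-79 - 39*l - 5*l²))
(5*(-1*0) + s(J(1)))*(-421) = (5*(-1*0) - 2/(79 + 5*(√2*√1)² + 39*(√2*√1)))*(-421) = (5*0 - 2/(79 + 5*(√2*1)² + 39*(√2*1)))*(-421) = (0 - 2/(79 + 5*(√2)² + 39*√2))*(-421) = (0 - 2/(79 + 5*2 + 39*√2))*(-421) = (0 - 2/(79 + 10 + 39*√2))*(-421) = (0 - 2/(89 + 39*√2))*(-421) = -2/(89 + 39*√2)*(-421) = 842/(89 + 39*√2)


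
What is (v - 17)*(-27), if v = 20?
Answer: -81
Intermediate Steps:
(v - 17)*(-27) = (20 - 17)*(-27) = 3*(-27) = -81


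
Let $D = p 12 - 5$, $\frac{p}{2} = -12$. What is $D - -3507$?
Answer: $3214$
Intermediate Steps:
$p = -24$ ($p = 2 \left(-12\right) = -24$)
$D = -293$ ($D = \left(-24\right) 12 - 5 = -288 - 5 = -293$)
$D - -3507 = -293 - -3507 = -293 + 3507 = 3214$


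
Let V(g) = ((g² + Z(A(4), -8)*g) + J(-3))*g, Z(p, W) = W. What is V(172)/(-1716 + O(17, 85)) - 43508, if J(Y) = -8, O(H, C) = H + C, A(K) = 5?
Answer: -12512052/269 ≈ -46513.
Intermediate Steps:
O(H, C) = C + H
V(g) = g*(-8 + g² - 8*g) (V(g) = ((g² - 8*g) - 8)*g = (-8 + g² - 8*g)*g = g*(-8 + g² - 8*g))
V(172)/(-1716 + O(17, 85)) - 43508 = (172*(-8 + 172² - 8*172))/(-1716 + (85 + 17)) - 43508 = (172*(-8 + 29584 - 1376))/(-1716 + 102) - 43508 = (172*28200)/(-1614) - 43508 = 4850400*(-1/1614) - 43508 = -808400/269 - 43508 = -12512052/269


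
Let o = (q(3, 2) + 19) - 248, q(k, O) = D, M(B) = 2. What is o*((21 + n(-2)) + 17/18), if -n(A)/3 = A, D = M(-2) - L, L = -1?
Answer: -56839/9 ≈ -6315.4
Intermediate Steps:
D = 3 (D = 2 - 1*(-1) = 2 + 1 = 3)
n(A) = -3*A
q(k, O) = 3
o = -226 (o = (3 + 19) - 248 = 22 - 248 = -226)
o*((21 + n(-2)) + 17/18) = -226*((21 - 3*(-2)) + 17/18) = -226*((21 + 6) + 17*(1/18)) = -226*(27 + 17/18) = -226*503/18 = -56839/9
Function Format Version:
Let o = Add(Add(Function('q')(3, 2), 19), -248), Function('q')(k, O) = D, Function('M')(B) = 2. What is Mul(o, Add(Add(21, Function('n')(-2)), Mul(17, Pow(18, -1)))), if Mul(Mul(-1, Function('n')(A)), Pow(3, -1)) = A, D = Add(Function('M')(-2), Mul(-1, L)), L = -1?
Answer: Rational(-56839, 9) ≈ -6315.4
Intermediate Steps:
D = 3 (D = Add(2, Mul(-1, -1)) = Add(2, 1) = 3)
Function('n')(A) = Mul(-3, A)
Function('q')(k, O) = 3
o = -226 (o = Add(Add(3, 19), -248) = Add(22, -248) = -226)
Mul(o, Add(Add(21, Function('n')(-2)), Mul(17, Pow(18, -1)))) = Mul(-226, Add(Add(21, Mul(-3, -2)), Mul(17, Pow(18, -1)))) = Mul(-226, Add(Add(21, 6), Mul(17, Rational(1, 18)))) = Mul(-226, Add(27, Rational(17, 18))) = Mul(-226, Rational(503, 18)) = Rational(-56839, 9)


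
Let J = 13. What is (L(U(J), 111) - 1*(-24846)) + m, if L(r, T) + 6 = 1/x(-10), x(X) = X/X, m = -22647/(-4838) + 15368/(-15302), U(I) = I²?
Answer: 919639076463/37015538 ≈ 24845.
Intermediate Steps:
m = 136097005/37015538 (m = -22647*(-1/4838) + 15368*(-1/15302) = 22647/4838 - 7684/7651 = 136097005/37015538 ≈ 3.6768)
x(X) = 1
L(r, T) = -5 (L(r, T) = -6 + 1/1 = -6 + 1 = -5)
(L(U(J), 111) - 1*(-24846)) + m = (-5 - 1*(-24846)) + 136097005/37015538 = (-5 + 24846) + 136097005/37015538 = 24841 + 136097005/37015538 = 919639076463/37015538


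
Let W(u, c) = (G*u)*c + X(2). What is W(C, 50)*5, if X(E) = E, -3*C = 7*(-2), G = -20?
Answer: -69970/3 ≈ -23323.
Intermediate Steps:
C = 14/3 (C = -7*(-2)/3 = -⅓*(-14) = 14/3 ≈ 4.6667)
W(u, c) = 2 - 20*c*u (W(u, c) = (-20*u)*c + 2 = -20*c*u + 2 = 2 - 20*c*u)
W(C, 50)*5 = (2 - 20*50*14/3)*5 = (2 - 14000/3)*5 = -13994/3*5 = -69970/3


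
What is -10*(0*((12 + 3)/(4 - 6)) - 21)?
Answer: 210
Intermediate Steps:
-10*(0*((12 + 3)/(4 - 6)) - 21) = -10*(0*(15/(-2)) - 21) = -10*(0*(15*(-1/2)) - 21) = -10*(0*(-15/2) - 21) = -10*(0 - 21) = -10*(-21) = 210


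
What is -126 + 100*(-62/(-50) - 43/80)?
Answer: -223/4 ≈ -55.750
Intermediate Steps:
-126 + 100*(-62/(-50) - 43/80) = -126 + 100*(-62*(-1/50) - 43*1/80) = -126 + 100*(31/25 - 43/80) = -126 + 100*(281/400) = -126 + 281/4 = -223/4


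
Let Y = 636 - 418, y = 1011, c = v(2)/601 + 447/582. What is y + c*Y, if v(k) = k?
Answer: 68741400/58297 ≈ 1179.2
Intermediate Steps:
c = 89937/116594 (c = 2/601 + 447/582 = 2*(1/601) + 447*(1/582) = 2/601 + 149/194 = 89937/116594 ≈ 0.77137)
Y = 218
y + c*Y = 1011 + (89937/116594)*218 = 1011 + 9803133/58297 = 68741400/58297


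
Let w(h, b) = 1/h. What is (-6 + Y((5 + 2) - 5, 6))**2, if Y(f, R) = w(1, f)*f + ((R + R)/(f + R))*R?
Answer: 25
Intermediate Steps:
Y(f, R) = f + 2*R**2/(R + f) (Y(f, R) = f/1 + ((R + R)/(f + R))*R = 1*f + ((2*R)/(R + f))*R = f + (2*R/(R + f))*R = f + 2*R**2/(R + f))
(-6 + Y((5 + 2) - 5, 6))**2 = (-6 + (((5 + 2) - 5)**2 + 2*6**2 + 6*((5 + 2) - 5))/(6 + ((5 + 2) - 5)))**2 = (-6 + ((7 - 5)**2 + 2*36 + 6*(7 - 5))/(6 + (7 - 5)))**2 = (-6 + (2**2 + 72 + 6*2)/(6 + 2))**2 = (-6 + (4 + 72 + 12)/8)**2 = (-6 + (1/8)*88)**2 = (-6 + 11)**2 = 5**2 = 25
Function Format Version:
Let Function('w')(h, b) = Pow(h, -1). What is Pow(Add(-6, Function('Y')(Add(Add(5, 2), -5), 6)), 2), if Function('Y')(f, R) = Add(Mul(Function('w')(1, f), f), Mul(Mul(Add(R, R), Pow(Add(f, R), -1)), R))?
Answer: 25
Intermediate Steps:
Function('Y')(f, R) = Add(f, Mul(2, Pow(R, 2), Pow(Add(R, f), -1))) (Function('Y')(f, R) = Add(Mul(Pow(1, -1), f), Mul(Mul(Add(R, R), Pow(Add(f, R), -1)), R)) = Add(Mul(1, f), Mul(Mul(Mul(2, R), Pow(Add(R, f), -1)), R)) = Add(f, Mul(Mul(2, R, Pow(Add(R, f), -1)), R)) = Add(f, Mul(2, Pow(R, 2), Pow(Add(R, f), -1))))
Pow(Add(-6, Function('Y')(Add(Add(5, 2), -5), 6)), 2) = Pow(Add(-6, Mul(Pow(Add(6, Add(Add(5, 2), -5)), -1), Add(Pow(Add(Add(5, 2), -5), 2), Mul(2, Pow(6, 2)), Mul(6, Add(Add(5, 2), -5))))), 2) = Pow(Add(-6, Mul(Pow(Add(6, Add(7, -5)), -1), Add(Pow(Add(7, -5), 2), Mul(2, 36), Mul(6, Add(7, -5))))), 2) = Pow(Add(-6, Mul(Pow(Add(6, 2), -1), Add(Pow(2, 2), 72, Mul(6, 2)))), 2) = Pow(Add(-6, Mul(Pow(8, -1), Add(4, 72, 12))), 2) = Pow(Add(-6, Mul(Rational(1, 8), 88)), 2) = Pow(Add(-6, 11), 2) = Pow(5, 2) = 25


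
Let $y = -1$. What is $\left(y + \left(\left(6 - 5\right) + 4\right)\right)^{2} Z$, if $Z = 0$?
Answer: $0$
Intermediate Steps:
$\left(y + \left(\left(6 - 5\right) + 4\right)\right)^{2} Z = \left(-1 + \left(\left(6 - 5\right) + 4\right)\right)^{2} \cdot 0 = \left(-1 + \left(1 + 4\right)\right)^{2} \cdot 0 = \left(-1 + 5\right)^{2} \cdot 0 = 4^{2} \cdot 0 = 16 \cdot 0 = 0$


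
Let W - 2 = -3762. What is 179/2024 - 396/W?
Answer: 92159/475640 ≈ 0.19376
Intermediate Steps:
W = -3760 (W = 2 - 3762 = -3760)
179/2024 - 396/W = 179/2024 - 396/(-3760) = 179*(1/2024) - 396*(-1/3760) = 179/2024 + 99/940 = 92159/475640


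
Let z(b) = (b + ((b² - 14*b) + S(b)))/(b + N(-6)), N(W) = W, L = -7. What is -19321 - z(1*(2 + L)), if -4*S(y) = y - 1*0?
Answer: -849759/44 ≈ -19313.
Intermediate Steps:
S(y) = -y/4 (S(y) = -(y - 1*0)/4 = -(y + 0)/4 = -y/4)
z(b) = (b² - 53*b/4)/(-6 + b) (z(b) = (b + ((b² - 14*b) - b/4))/(b - 6) = (b + (b² - 57*b/4))/(-6 + b) = (b² - 53*b/4)/(-6 + b))
-19321 - z(1*(2 + L)) = -19321 - 1*(2 - 7)*(-53 + 4*(1*(2 - 7)))/(4*(-6 + 1*(2 - 7))) = -19321 - 1*(-5)*(-53 + 4*(1*(-5)))/(4*(-6 + 1*(-5))) = -19321 - (-5)*(-53 + 4*(-5))/(4*(-6 - 5)) = -19321 - (-5)*(-53 - 20)/(4*(-11)) = -19321 - (-5)*(-1)*(-73)/(4*11) = -19321 - 1*(-365/44) = -19321 + 365/44 = -849759/44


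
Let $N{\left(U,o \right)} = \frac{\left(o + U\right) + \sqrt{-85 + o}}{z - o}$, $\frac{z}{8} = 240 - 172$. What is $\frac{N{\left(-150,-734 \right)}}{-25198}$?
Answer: $\frac{221}{8050761} - \frac{i \sqrt{91}}{10734348} \approx 2.7451 \cdot 10^{-5} - 8.8868 \cdot 10^{-7} i$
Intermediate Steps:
$z = 544$ ($z = 8 \left(240 - 172\right) = 8 \cdot 68 = 544$)
$N{\left(U,o \right)} = \frac{U + o + \sqrt{-85 + o}}{544 - o}$ ($N{\left(U,o \right)} = \frac{\left(o + U\right) + \sqrt{-85 + o}}{544 - o} = \frac{\left(U + o\right) + \sqrt{-85 + o}}{544 - o} = \frac{U + o + \sqrt{-85 + o}}{544 - o}$)
$\frac{N{\left(-150,-734 \right)}}{-25198} = \frac{\frac{1}{-544 - 734} \left(\left(-1\right) \left(-150\right) - -734 - \sqrt{-85 - 734}\right)}{-25198} = \frac{150 + 734 - \sqrt{-819}}{-1278} \left(- \frac{1}{25198}\right) = - \frac{150 + 734 - 3 i \sqrt{91}}{1278} \left(- \frac{1}{25198}\right) = - \frac{884 - 3 i \sqrt{91}}{1278} \left(- \frac{1}{25198}\right) = \left(- \frac{442}{639} + \frac{i \sqrt{91}}{426}\right) \left(- \frac{1}{25198}\right) = \frac{221}{8050761} - \frac{i \sqrt{91}}{10734348}$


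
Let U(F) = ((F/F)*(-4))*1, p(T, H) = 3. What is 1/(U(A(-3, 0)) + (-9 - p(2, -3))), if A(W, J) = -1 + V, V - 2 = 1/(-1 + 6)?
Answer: -1/16 ≈ -0.062500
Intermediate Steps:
V = 11/5 (V = 2 + 1/(-1 + 6) = 2 + 1/5 = 2 + ⅕ = 11/5 ≈ 2.2000)
A(W, J) = 6/5 (A(W, J) = -1 + 11/5 = 6/5)
U(F) = -4 (U(F) = (1*(-4))*1 = -4*1 = -4)
1/(U(A(-3, 0)) + (-9 - p(2, -3))) = 1/(-4 + (-9 - 1*3)) = 1/(-4 + (-9 - 3)) = 1/(-4 - 12) = 1/(-16) = -1/16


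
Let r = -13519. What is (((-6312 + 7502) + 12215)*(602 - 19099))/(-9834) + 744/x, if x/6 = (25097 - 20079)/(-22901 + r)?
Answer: 599906717705/24673506 ≈ 24314.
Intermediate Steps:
x = -2509/3035 (x = 6*((25097 - 20079)/(-22901 - 13519)) = 6*(5018/(-36420)) = 6*(5018*(-1/36420)) = 6*(-2509/18210) = -2509/3035 ≈ -0.82669)
(((-6312 + 7502) + 12215)*(602 - 19099))/(-9834) + 744/x = (((-6312 + 7502) + 12215)*(602 - 19099))/(-9834) + 744/(-2509/3035) = ((1190 + 12215)*(-18497))*(-1/9834) + 744*(-3035/2509) = (13405*(-18497))*(-1/9834) - 2258040/2509 = -247952285*(-1/9834) - 2258040/2509 = 247952285/9834 - 2258040/2509 = 599906717705/24673506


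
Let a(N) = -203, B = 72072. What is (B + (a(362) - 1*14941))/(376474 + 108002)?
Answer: 4744/40373 ≈ 0.11750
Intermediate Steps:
(B + (a(362) - 1*14941))/(376474 + 108002) = (72072 + (-203 - 1*14941))/(376474 + 108002) = (72072 + (-203 - 14941))/484476 = (72072 - 15144)*(1/484476) = 56928*(1/484476) = 4744/40373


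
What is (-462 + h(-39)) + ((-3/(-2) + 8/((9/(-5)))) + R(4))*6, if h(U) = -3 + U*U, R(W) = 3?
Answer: 3169/3 ≈ 1056.3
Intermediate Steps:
h(U) = -3 + U²
(-462 + h(-39)) + ((-3/(-2) + 8/((9/(-5)))) + R(4))*6 = (-462 + (-3 + (-39)²)) + ((-3/(-2) + 8/((9/(-5)))) + 3)*6 = (-462 + (-3 + 1521)) + ((-3*(-½) + 8/((9*(-⅕)))) + 3)*6 = (-462 + 1518) + ((3/2 + 8/(-9/5)) + 3)*6 = 1056 + ((3/2 + 8*(-5/9)) + 3)*6 = 1056 + ((3/2 - 40/9) + 3)*6 = 1056 + (-53/18 + 3)*6 = 1056 + (1/18)*6 = 1056 + ⅓ = 3169/3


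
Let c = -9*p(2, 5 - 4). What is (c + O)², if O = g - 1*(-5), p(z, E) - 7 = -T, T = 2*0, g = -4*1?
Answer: 3844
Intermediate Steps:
g = -4
T = 0
p(z, E) = 7 (p(z, E) = 7 - 1*0 = 7 + 0 = 7)
O = 1 (O = -4 - 1*(-5) = -4 + 5 = 1)
c = -63 (c = -9*7 = -63)
(c + O)² = (-63 + 1)² = (-62)² = 3844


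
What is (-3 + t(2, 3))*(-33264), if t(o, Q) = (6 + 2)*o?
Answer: -432432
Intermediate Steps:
t(o, Q) = 8*o
(-3 + t(2, 3))*(-33264) = (-3 + 8*2)*(-33264) = (-3 + 16)*(-33264) = 13*(-33264) = -432432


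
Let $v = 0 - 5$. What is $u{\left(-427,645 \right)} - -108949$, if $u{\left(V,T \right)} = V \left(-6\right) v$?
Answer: $96139$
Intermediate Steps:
$v = -5$
$u{\left(V,T \right)} = 30 V$ ($u{\left(V,T \right)} = V \left(-6\right) \left(-5\right) = - 6 V \left(-5\right) = 30 V$)
$u{\left(-427,645 \right)} - -108949 = 30 \left(-427\right) - -108949 = -12810 + 108949 = 96139$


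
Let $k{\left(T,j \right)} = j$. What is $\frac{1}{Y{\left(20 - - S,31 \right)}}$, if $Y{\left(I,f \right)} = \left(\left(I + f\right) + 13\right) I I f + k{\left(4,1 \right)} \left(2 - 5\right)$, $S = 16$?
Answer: $\frac{1}{3214077} \approx 3.1113 \cdot 10^{-7}$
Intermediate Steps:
$Y{\left(I,f \right)} = -3 + f I^{2} \left(13 + I + f\right)$ ($Y{\left(I,f \right)} = \left(\left(I + f\right) + 13\right) I I f + 1 \left(2 - 5\right) = \left(13 + I + f\right) I I f + 1 \left(-3\right) = I \left(13 + I + f\right) I f - 3 = I^{2} \left(13 + I + f\right) f - 3 = f I^{2} \left(13 + I + f\right) - 3 = -3 + f I^{2} \left(13 + I + f\right)$)
$\frac{1}{Y{\left(20 - - S,31 \right)}} = \frac{1}{-3 + 31 \left(20 - \left(-1\right) 16\right)^{3} + \left(20 - \left(-1\right) 16\right)^{2} \cdot 31^{2} + 13 \cdot 31 \left(20 - \left(-1\right) 16\right)^{2}} = \frac{1}{-3 + 31 \left(20 - -16\right)^{3} + \left(20 - -16\right)^{2} \cdot 961 + 13 \cdot 31 \left(20 - -16\right)^{2}} = \frac{1}{-3 + 31 \left(20 + 16\right)^{3} + \left(20 + 16\right)^{2} \cdot 961 + 13 \cdot 31 \left(20 + 16\right)^{2}} = \frac{1}{-3 + 31 \cdot 36^{3} + 36^{2} \cdot 961 + 13 \cdot 31 \cdot 36^{2}} = \frac{1}{-3 + 31 \cdot 46656 + 1296 \cdot 961 + 13 \cdot 31 \cdot 1296} = \frac{1}{-3 + 1446336 + 1245456 + 522288} = \frac{1}{3214077}$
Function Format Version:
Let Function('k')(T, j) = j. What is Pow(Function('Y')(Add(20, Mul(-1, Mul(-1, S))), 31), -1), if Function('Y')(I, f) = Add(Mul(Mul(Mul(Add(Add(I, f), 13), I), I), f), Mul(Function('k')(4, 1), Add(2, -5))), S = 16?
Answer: Rational(1, 3214077) ≈ 3.1113e-7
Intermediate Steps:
Function('Y')(I, f) = Add(-3, Mul(f, Pow(I, 2), Add(13, I, f))) (Function('Y')(I, f) = Add(Mul(Mul(Mul(Add(Add(I, f), 13), I), I), f), Mul(1, Add(2, -5))) = Add(Mul(Mul(Mul(Add(13, I, f), I), I), f), Mul(1, -3)) = Add(Mul(Mul(Mul(I, Add(13, I, f)), I), f), -3) = Add(Mul(Mul(Pow(I, 2), Add(13, I, f)), f), -3) = Add(Mul(f, Pow(I, 2), Add(13, I, f)), -3) = Add(-3, Mul(f, Pow(I, 2), Add(13, I, f))))
Pow(Function('Y')(Add(20, Mul(-1, Mul(-1, S))), 31), -1) = Pow(Add(-3, Mul(31, Pow(Add(20, Mul(-1, Mul(-1, 16))), 3)), Mul(Pow(Add(20, Mul(-1, Mul(-1, 16))), 2), Pow(31, 2)), Mul(13, 31, Pow(Add(20, Mul(-1, Mul(-1, 16))), 2))), -1) = Pow(Add(-3, Mul(31, Pow(Add(20, Mul(-1, -16)), 3)), Mul(Pow(Add(20, Mul(-1, -16)), 2), 961), Mul(13, 31, Pow(Add(20, Mul(-1, -16)), 2))), -1) = Pow(Add(-3, Mul(31, Pow(Add(20, 16), 3)), Mul(Pow(Add(20, 16), 2), 961), Mul(13, 31, Pow(Add(20, 16), 2))), -1) = Pow(Add(-3, Mul(31, Pow(36, 3)), Mul(Pow(36, 2), 961), Mul(13, 31, Pow(36, 2))), -1) = Pow(Add(-3, Mul(31, 46656), Mul(1296, 961), Mul(13, 31, 1296)), -1) = Pow(Add(-3, 1446336, 1245456, 522288), -1) = Pow(3214077, -1) = Rational(1, 3214077)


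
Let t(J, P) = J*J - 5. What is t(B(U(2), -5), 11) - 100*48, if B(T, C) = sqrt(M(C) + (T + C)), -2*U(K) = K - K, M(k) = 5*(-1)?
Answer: -4815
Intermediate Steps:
M(k) = -5
U(K) = 0 (U(K) = -(K - K)/2 = -1/2*0 = 0)
B(T, C) = sqrt(-5 + C + T) (B(T, C) = sqrt(-5 + (T + C)) = sqrt(-5 + (C + T)) = sqrt(-5 + C + T))
t(J, P) = -5 + J**2 (t(J, P) = J**2 - 5 = -5 + J**2)
t(B(U(2), -5), 11) - 100*48 = (-5 + (sqrt(-5 - 5 + 0))**2) - 100*48 = (-5 + (sqrt(-10))**2) - 4800 = (-5 + (I*sqrt(10))**2) - 4800 = (-5 - 10) - 4800 = -15 - 4800 = -4815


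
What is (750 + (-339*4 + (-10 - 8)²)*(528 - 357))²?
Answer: 30878221284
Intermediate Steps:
(750 + (-339*4 + (-10 - 8)²)*(528 - 357))² = (750 + (-1356 + (-18)²)*171)² = (750 + (-1356 + 324)*171)² = (750 - 1032*171)² = (750 - 176472)² = (-175722)² = 30878221284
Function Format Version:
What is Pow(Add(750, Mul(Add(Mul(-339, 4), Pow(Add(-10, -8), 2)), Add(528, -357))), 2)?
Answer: 30878221284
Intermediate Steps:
Pow(Add(750, Mul(Add(Mul(-339, 4), Pow(Add(-10, -8), 2)), Add(528, -357))), 2) = Pow(Add(750, Mul(Add(-1356, Pow(-18, 2)), 171)), 2) = Pow(Add(750, Mul(Add(-1356, 324), 171)), 2) = Pow(Add(750, Mul(-1032, 171)), 2) = Pow(Add(750, -176472), 2) = Pow(-175722, 2) = 30878221284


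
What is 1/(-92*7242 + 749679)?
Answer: 1/83415 ≈ 1.1988e-5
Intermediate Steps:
1/(-92*7242 + 749679) = 1/(-666264 + 749679) = 1/83415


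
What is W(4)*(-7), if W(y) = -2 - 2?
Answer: 28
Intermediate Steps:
W(y) = -4
W(4)*(-7) = -4*(-7) = 28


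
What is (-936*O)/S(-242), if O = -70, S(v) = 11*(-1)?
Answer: -65520/11 ≈ -5956.4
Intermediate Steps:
S(v) = -11
(-936*O)/S(-242) = -936*(-70)/(-11) = 65520*(-1/11) = -65520/11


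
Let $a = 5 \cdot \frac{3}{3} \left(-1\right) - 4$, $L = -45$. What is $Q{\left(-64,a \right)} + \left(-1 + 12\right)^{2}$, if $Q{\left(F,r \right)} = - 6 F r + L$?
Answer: $-3380$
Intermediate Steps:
$a = -9$ ($a = 5 \cdot 3 \cdot \frac{1}{3} \left(-1\right) - 4 = 5 \cdot 1 \left(-1\right) - 4 = 5 \left(-1\right) - 4 = -5 - 4 = -9$)
$Q{\left(F,r \right)} = -45 - 6 F r$ ($Q{\left(F,r \right)} = - 6 F r - 45 = -45 - 6 F r$)
$Q{\left(-64,a \right)} + \left(-1 + 12\right)^{2} = \left(-45 - \left(-384\right) \left(-9\right)\right) + \left(-1 + 12\right)^{2} = \left(-45 - 3456\right) + 11^{2} = -3501 + 121 = -3380$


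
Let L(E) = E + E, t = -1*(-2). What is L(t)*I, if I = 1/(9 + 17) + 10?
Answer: 522/13 ≈ 40.154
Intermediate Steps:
t = 2
L(E) = 2*E
I = 261/26 (I = 1/26 + 10 = 261/26 ≈ 10.038)
L(t)*I = (2*2)*(261/26) = 4*(261/26) = 522/13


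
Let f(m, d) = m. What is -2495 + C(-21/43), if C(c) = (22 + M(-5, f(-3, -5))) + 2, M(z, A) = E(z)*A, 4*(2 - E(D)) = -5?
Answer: -9923/4 ≈ -2480.8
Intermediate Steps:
E(D) = 13/4 (E(D) = 2 - 1/4*(-5) = 2 + 5/4 = 13/4)
M(z, A) = 13*A/4
C(c) = 57/4 (C(c) = (22 + (13/4)*(-3)) + 2 = (22 - 39/4) + 2 = 49/4 + 2 = 57/4)
-2495 + C(-21/43) = -2495 + 57/4 = -9923/4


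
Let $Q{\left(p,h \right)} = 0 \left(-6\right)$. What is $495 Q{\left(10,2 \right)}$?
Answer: $0$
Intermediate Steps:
$Q{\left(p,h \right)} = 0$
$495 Q{\left(10,2 \right)} = 495 \cdot 0 = 0$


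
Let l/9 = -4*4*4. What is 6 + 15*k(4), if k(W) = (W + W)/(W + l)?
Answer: 828/143 ≈ 5.7902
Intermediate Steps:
l = -576 (l = 9*(-4*4*4) = 9*(-16*4) = 9*(-64) = -576)
k(W) = 2*W/(-576 + W) (k(W) = (W + W)/(W - 576) = (2*W)/(-576 + W) = 2*W/(-576 + W))
6 + 15*k(4) = 6 + 15*(2*4/(-576 + 4)) = 6 + 15*(2*4/(-572)) = 6 + 15*(2*4*(-1/572)) = 6 + 15*(-2/143) = 6 - 30/143 = 828/143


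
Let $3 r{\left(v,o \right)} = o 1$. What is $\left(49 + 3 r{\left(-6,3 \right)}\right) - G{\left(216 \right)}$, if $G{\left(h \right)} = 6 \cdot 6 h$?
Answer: $-7724$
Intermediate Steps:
$r{\left(v,o \right)} = \frac{o}{3}$ ($r{\left(v,o \right)} = \frac{o 1}{3} = \frac{o}{3}$)
$G{\left(h \right)} = 36 h$
$\left(49 + 3 r{\left(-6,3 \right)}\right) - G{\left(216 \right)} = \left(49 + 3 \cdot \frac{1}{3} \cdot 3\right) - 36 \cdot 216 = \left(49 + 3 \cdot 1\right) - 7776 = \left(49 + 3\right) - 7776 = 52 - 7776 = -7724$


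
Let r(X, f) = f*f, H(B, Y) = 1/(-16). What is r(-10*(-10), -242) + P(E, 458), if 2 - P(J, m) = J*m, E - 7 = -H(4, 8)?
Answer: 442651/8 ≈ 55331.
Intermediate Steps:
H(B, Y) = -1/16
E = 113/16 (E = 7 - 1*(-1/16) = 7 + 1/16 = 113/16 ≈ 7.0625)
r(X, f) = f²
P(J, m) = 2 - J*m
r(-10*(-10), -242) + P(E, 458) = (-242)² + (2 - 1*113/16*458) = 58564 + (2 - 25877/8) = 58564 - 25861/8 = 442651/8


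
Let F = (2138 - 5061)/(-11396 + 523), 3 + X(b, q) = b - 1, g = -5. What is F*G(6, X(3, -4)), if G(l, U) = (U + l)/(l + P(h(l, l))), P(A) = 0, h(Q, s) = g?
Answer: 14615/65238 ≈ 0.22403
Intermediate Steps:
h(Q, s) = -5
X(b, q) = -4 + b (X(b, q) = -3 + (b - 1) = -3 + (-1 + b) = -4 + b)
G(l, U) = (U + l)/l (G(l, U) = (U + l)/(l + 0) = (U + l)/l)
F = 2923/10873 (F = -2923/(-10873) = -2923*(-1/10873) = 2923/10873 ≈ 0.26883)
F*G(6, X(3, -4)) = 2923*(((-4 + 3) + 6)/6)/10873 = 2923*((-1 + 6)/6)/10873 = 2923*((⅙)*5)/10873 = (2923/10873)*(⅚) = 14615/65238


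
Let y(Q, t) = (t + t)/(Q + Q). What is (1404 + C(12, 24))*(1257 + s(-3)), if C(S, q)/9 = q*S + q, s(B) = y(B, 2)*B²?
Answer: 5269212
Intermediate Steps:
y(Q, t) = t/Q (y(Q, t) = (2*t)/((2*Q)) = (2*t)*(1/(2*Q)) = t/Q)
s(B) = 2*B (s(B) = (2/B)*B² = 2*B)
C(S, q) = 9*q + 9*S*q (C(S, q) = 9*(q*S + q) = 9*(S*q + q) = 9*(q + S*q) = 9*q + 9*S*q)
(1404 + C(12, 24))*(1257 + s(-3)) = (1404 + 9*24*(1 + 12))*(1257 + 2*(-3)) = (1404 + 9*24*13)*(1257 - 6) = (1404 + 2808)*1251 = 4212*1251 = 5269212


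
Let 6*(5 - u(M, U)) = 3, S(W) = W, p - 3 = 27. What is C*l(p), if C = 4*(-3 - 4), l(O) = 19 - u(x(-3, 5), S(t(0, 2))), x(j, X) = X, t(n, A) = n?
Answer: -406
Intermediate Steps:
p = 30 (p = 3 + 27 = 30)
u(M, U) = 9/2 (u(M, U) = 5 - 1/6*3 = 5 - 1/2 = 9/2)
l(O) = 29/2 (l(O) = 19 - 1*9/2 = 19 - 9/2 = 29/2)
C = -28 (C = 4*(-7) = -28)
C*l(p) = -28*29/2 = -406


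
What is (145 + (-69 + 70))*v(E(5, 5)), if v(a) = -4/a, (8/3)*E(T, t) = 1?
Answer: -4672/3 ≈ -1557.3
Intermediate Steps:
E(T, t) = 3/8 (E(T, t) = (3/8)*1 = 3/8)
(145 + (-69 + 70))*v(E(5, 5)) = (145 + (-69 + 70))*(-4/3/8) = (145 + 1)*(-4*8/3) = 146*(-32/3) = -4672/3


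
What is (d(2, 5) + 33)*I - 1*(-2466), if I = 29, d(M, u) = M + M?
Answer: 3539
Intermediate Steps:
d(M, u) = 2*M
(d(2, 5) + 33)*I - 1*(-2466) = (2*2 + 33)*29 - 1*(-2466) = (4 + 33)*29 + 2466 = 37*29 + 2466 = 1073 + 2466 = 3539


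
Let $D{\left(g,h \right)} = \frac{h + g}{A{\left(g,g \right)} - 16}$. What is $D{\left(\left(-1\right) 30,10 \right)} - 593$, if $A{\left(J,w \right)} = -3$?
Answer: $- \frac{11247}{19} \approx -591.95$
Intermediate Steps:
$D{\left(g,h \right)} = - \frac{g}{19} - \frac{h}{19}$ ($D{\left(g,h \right)} = \frac{h + g}{-3 - 16} = \frac{g + h}{-19} = \left(g + h\right) \left(- \frac{1}{19}\right) = - \frac{g}{19} - \frac{h}{19}$)
$D{\left(\left(-1\right) 30,10 \right)} - 593 = \left(- \frac{\left(-1\right) 30}{19} - \frac{10}{19}\right) - 593 = \left(\left(- \frac{1}{19}\right) \left(-30\right) - \frac{10}{19}\right) - 593 = \left(\frac{30}{19} - \frac{10}{19}\right) - 593 = \frac{20}{19} - 593 = - \frac{11247}{19}$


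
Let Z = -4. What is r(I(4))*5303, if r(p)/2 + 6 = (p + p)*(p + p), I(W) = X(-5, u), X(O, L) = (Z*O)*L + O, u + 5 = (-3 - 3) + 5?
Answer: 662811364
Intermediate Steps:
u = -6 (u = -5 + ((-3 - 3) + 5) = -5 + (-6 + 5) = -5 - 1 = -6)
X(O, L) = O - 4*L*O (X(O, L) = (-4*O)*L + O = -4*L*O + O = O - 4*L*O)
I(W) = -125 (I(W) = -5*(1 - 4*(-6)) = -5*(1 + 24) = -5*25 = -125)
r(p) = -12 + 8*p² (r(p) = -12 + 2*((p + p)*(p + p)) = -12 + 2*((2*p)*(2*p)) = -12 + 2*(4*p²) = -12 + 8*p²)
r(I(4))*5303 = (-12 + 8*(-125)²)*5303 = (-12 + 8*15625)*5303 = (-12 + 125000)*5303 = 124988*5303 = 662811364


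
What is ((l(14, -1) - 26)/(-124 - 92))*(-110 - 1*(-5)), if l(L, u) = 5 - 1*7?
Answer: -245/18 ≈ -13.611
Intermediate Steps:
l(L, u) = -2 (l(L, u) = 5 - 7 = -2)
((l(14, -1) - 26)/(-124 - 92))*(-110 - 1*(-5)) = ((-2 - 26)/(-124 - 92))*(-110 - 1*(-5)) = (-28/(-216))*(-110 + 5) = -28*(-1/216)*(-105) = (7/54)*(-105) = -245/18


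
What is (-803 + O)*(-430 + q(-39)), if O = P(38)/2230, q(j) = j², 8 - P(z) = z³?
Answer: -1006749707/1115 ≈ -9.0291e+5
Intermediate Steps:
P(z) = 8 - z³
O = -27432/1115 (O = (8 - 1*38³)/2230 = (8 - 1*54872)*(1/2230) = (8 - 54872)*(1/2230) = -54864*1/2230 = -27432/1115 ≈ -24.603)
(-803 + O)*(-430 + q(-39)) = (-803 - 27432/1115)*(-430 + (-39)²) = -922777*(-430 + 1521)/1115 = -922777/1115*1091 = -1006749707/1115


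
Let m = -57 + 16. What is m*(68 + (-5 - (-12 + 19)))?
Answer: -2296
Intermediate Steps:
m = -41
m*(68 + (-5 - (-12 + 19))) = -41*(68 + (-5 - (-12 + 19))) = -41*(68 + (-5 - 1*7)) = -41*(68 + (-5 - 7)) = -41*(68 - 12) = -41*56 = -2296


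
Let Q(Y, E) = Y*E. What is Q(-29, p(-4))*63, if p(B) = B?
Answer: 7308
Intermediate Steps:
Q(Y, E) = E*Y
Q(-29, p(-4))*63 = -4*(-29)*63 = 116*63 = 7308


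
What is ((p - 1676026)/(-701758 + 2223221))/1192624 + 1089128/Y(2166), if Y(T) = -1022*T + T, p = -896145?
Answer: -52006965794902759/105600393814811664 ≈ -0.49249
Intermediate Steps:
Y(T) = -1021*T
((p - 1676026)/(-701758 + 2223221))/1192624 + 1089128/Y(2166) = ((-896145 - 1676026)/(-701758 + 2223221))/1192624 + 1089128/((-1021*2166)) = -2572171/1521463*(1/1192624) + 1089128/(-2211486) = -2572171*1/1521463*(1/1192624) + 1089128*(-1/2211486) = -2572171/1521463*1/1192624 - 544564/1105743 = -2572171/1814533288912 - 544564/1105743 = -52006965794902759/105600393814811664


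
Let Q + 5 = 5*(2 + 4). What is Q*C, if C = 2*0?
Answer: 0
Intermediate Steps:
C = 0
Q = 25 (Q = -5 + 5*(2 + 4) = -5 + 5*6 = -5 + 30 = 25)
Q*C = 25*0 = 0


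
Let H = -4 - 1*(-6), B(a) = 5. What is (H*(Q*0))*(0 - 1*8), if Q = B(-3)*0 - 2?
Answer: 0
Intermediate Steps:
H = 2 (H = -4 + 6 = 2)
Q = -2 (Q = 5*0 - 2 = 0 - 2 = -2)
(H*(Q*0))*(0 - 1*8) = (2*(-2*0))*(0 - 1*8) = (2*0)*(0 - 8) = 0*(-8) = 0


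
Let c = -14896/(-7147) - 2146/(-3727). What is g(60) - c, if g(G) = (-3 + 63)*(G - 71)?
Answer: -2521598342/3805267 ≈ -662.66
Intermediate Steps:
g(G) = -4260 + 60*G (g(G) = 60*(-71 + G) = -4260 + 60*G)
c = 10122122/3805267 (c = -14896*(-1/7147) - 2146*(-1/3727) = 2128/1021 + 2146/3727 = 10122122/3805267 ≈ 2.6600)
g(60) - c = (-4260 + 60*60) - 1*10122122/3805267 = (-4260 + 3600) - 10122122/3805267 = -660 - 10122122/3805267 = -2521598342/3805267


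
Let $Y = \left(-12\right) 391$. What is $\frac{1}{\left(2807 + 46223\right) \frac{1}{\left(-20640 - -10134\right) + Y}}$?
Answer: $- \frac{7599}{24515} \approx -0.30997$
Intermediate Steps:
$Y = -4692$
$\frac{1}{\left(2807 + 46223\right) \frac{1}{\left(-20640 - -10134\right) + Y}} = \frac{1}{\left(2807 + 46223\right) \frac{1}{\left(-20640 - -10134\right) - 4692}} = \frac{1}{49030 \frac{1}{\left(-20640 + 10134\right) - 4692}} = \frac{1}{49030 \frac{1}{-10506 - 4692}} = \frac{1}{49030 \frac{1}{-15198}} = \frac{1}{49030 \left(- \frac{1}{15198}\right)} = \frac{1}{- \frac{24515}{7599}} = - \frac{7599}{24515}$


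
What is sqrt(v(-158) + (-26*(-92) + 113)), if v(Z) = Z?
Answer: sqrt(2347) ≈ 48.446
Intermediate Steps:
sqrt(v(-158) + (-26*(-92) + 113)) = sqrt(-158 + (-26*(-92) + 113)) = sqrt(-158 + (2392 + 113)) = sqrt(-158 + 2505) = sqrt(2347)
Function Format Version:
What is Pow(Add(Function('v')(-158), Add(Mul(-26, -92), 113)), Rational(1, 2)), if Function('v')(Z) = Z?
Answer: Pow(2347, Rational(1, 2)) ≈ 48.446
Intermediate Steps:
Pow(Add(Function('v')(-158), Add(Mul(-26, -92), 113)), Rational(1, 2)) = Pow(Add(-158, Add(Mul(-26, -92), 113)), Rational(1, 2)) = Pow(Add(-158, Add(2392, 113)), Rational(1, 2)) = Pow(Add(-158, 2505), Rational(1, 2)) = Pow(2347, Rational(1, 2))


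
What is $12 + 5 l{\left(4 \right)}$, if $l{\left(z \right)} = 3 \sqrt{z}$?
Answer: $42$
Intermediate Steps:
$12 + 5 l{\left(4 \right)} = 12 + 5 \cdot 3 \sqrt{4} = 12 + 5 \cdot 3 \cdot 2 = 12 + 5 \cdot 6 = 12 + 30 = 42$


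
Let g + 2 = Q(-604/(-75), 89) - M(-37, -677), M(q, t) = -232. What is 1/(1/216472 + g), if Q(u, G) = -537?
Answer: -216472/66456903 ≈ -0.0032573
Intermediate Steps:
g = -307 (g = -2 + (-537 - 1*(-232)) = -2 + (-537 + 232) = -2 - 305 = -307)
1/(1/216472 + g) = 1/(1/216472 - 307) = 1/(-66456903/216472) = -216472/66456903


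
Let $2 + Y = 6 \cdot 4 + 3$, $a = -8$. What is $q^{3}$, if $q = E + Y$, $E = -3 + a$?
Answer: $2744$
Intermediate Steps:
$Y = 25$ ($Y = -2 + \left(6 \cdot 4 + 3\right) = -2 + \left(24 + 3\right) = -2 + 27 = 25$)
$E = -11$ ($E = -3 - 8 = -11$)
$q = 14$ ($q = -11 + 25 = 14$)
$q^{3} = 14^{3} = 2744$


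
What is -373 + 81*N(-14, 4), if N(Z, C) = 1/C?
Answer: -1411/4 ≈ -352.75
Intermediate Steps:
-373 + 81*N(-14, 4) = -373 + 81/4 = -1411/4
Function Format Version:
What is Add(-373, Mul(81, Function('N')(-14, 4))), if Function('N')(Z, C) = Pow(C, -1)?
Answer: Rational(-1411, 4) ≈ -352.75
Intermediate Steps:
Add(-373, Mul(81, Function('N')(-14, 4))) = Add(-373, Mul(81, Pow(4, -1))) = Add(-373, Mul(81, Rational(1, 4))) = Add(-373, Rational(81, 4)) = Rational(-1411, 4)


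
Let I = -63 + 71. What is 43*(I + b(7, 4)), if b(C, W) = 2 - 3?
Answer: 301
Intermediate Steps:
b(C, W) = -1
I = 8
43*(I + b(7, 4)) = 43*(8 - 1) = 43*7 = 301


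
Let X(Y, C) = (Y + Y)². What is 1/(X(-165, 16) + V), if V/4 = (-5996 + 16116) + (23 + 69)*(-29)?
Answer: 1/138708 ≈ 7.2094e-6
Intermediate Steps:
X(Y, C) = 4*Y² (X(Y, C) = (2*Y)² = 4*Y²)
V = 29808 (V = 4*((-5996 + 16116) + (23 + 69)*(-29)) = 4*(10120 + 92*(-29)) = 4*(10120 - 2668) = 4*7452 = 29808)
1/(X(-165, 16) + V) = 1/(4*(-165)² + 29808) = 1/(4*27225 + 29808) = 1/(108900 + 29808) = 1/138708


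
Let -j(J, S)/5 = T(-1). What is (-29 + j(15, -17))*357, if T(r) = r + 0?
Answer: -8568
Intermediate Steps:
T(r) = r
j(J, S) = 5 (j(J, S) = -5*(-1) = 5)
(-29 + j(15, -17))*357 = (-29 + 5)*357 = -24*357 = -8568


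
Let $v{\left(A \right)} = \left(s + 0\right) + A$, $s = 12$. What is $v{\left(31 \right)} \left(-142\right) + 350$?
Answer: $-5756$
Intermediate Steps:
$v{\left(A \right)} = 12 + A$ ($v{\left(A \right)} = \left(12 + 0\right) + A = 12 + A$)
$v{\left(31 \right)} \left(-142\right) + 350 = \left(12 + 31\right) \left(-142\right) + 350 = 43 \left(-142\right) + 350 = -6106 + 350 = -5756$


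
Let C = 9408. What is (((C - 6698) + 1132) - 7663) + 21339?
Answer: 17518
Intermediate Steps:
(((C - 6698) + 1132) - 7663) + 21339 = (((9408 - 6698) + 1132) - 7663) + 21339 = ((2710 + 1132) - 7663) + 21339 = (3842 - 7663) + 21339 = -3821 + 21339 = 17518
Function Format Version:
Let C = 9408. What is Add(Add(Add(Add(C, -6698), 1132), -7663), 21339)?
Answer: 17518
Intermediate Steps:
Add(Add(Add(Add(C, -6698), 1132), -7663), 21339) = Add(Add(Add(Add(9408, -6698), 1132), -7663), 21339) = Add(Add(Add(2710, 1132), -7663), 21339) = Add(Add(3842, -7663), 21339) = Add(-3821, 21339) = 17518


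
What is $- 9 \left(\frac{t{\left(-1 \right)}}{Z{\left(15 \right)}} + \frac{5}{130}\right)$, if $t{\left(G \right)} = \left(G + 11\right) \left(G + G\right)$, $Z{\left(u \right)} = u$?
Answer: $\frac{303}{26} \approx 11.654$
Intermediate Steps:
$t{\left(G \right)} = 2 G \left(11 + G\right)$ ($t{\left(G \right)} = \left(11 + G\right) 2 G = 2 G \left(11 + G\right)$)
$- 9 \left(\frac{t{\left(-1 \right)}}{Z{\left(15 \right)}} + \frac{5}{130}\right) = - 9 \left(\frac{2 \left(-1\right) \left(11 - 1\right)}{15} + \frac{5}{130}\right) = - 9 \left(2 \left(-1\right) 10 \cdot \frac{1}{15} + 5 \cdot \frac{1}{130}\right) = - 9 \left(\left(-20\right) \frac{1}{15} + \frac{1}{26}\right) = - 9 \left(- \frac{4}{3} + \frac{1}{26}\right) = \left(-9\right) \left(- \frac{101}{78}\right) = \frac{303}{26}$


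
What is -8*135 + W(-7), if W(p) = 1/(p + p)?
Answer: -15121/14 ≈ -1080.1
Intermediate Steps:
W(p) = 1/(2*p)
-8*135 + W(-7) = -8*135 + (1/2)/(-7) = -1080 + (1/2)*(-1/7) = -1080 - 1/14 = -15121/14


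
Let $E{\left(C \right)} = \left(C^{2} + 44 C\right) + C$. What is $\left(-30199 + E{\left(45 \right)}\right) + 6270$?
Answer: $-19879$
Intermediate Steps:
$E{\left(C \right)} = C^{2} + 45 C$
$\left(-30199 + E{\left(45 \right)}\right) + 6270 = \left(-30199 + 45 \left(45 + 45\right)\right) + 6270 = \left(-30199 + 45 \cdot 90\right) + 6270 = \left(-30199 + 4050\right) + 6270 = -26149 + 6270 = -19879$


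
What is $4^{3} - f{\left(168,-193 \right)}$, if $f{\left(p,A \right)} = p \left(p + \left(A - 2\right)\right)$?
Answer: $4600$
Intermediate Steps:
$f{\left(p,A \right)} = p \left(-2 + A + p\right)$ ($f{\left(p,A \right)} = p \left(p + \left(A - 2\right)\right) = p \left(p + \left(-2 + A\right)\right) = p \left(-2 + A + p\right)$)
$4^{3} - f{\left(168,-193 \right)} = 4^{3} - 168 \left(-2 - 193 + 168\right) = 64 - 168 \left(-27\right) = 64 - -4536 = 64 + 4536 = 4600$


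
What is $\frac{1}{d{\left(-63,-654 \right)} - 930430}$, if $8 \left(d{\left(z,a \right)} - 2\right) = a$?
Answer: $- \frac{4}{3722039} \approx -1.0747 \cdot 10^{-6}$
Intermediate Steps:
$d{\left(z,a \right)} = 2 + \frac{a}{8}$
$\frac{1}{d{\left(-63,-654 \right)} - 930430} = \frac{1}{\left(2 + \frac{1}{8} \left(-654\right)\right) - 930430} = \frac{1}{\left(2 - \frac{327}{4}\right) - 930430} = \frac{1}{- \frac{319}{4} - 930430} = \frac{1}{- \frac{3722039}{4}} = - \frac{4}{3722039}$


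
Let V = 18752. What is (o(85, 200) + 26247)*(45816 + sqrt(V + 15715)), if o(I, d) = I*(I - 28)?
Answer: 1424511072 + 31092*sqrt(34467) ≈ 1.4303e+9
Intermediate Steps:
o(I, d) = I*(-28 + I)
(o(85, 200) + 26247)*(45816 + sqrt(V + 15715)) = (85*(-28 + 85) + 26247)*(45816 + sqrt(18752 + 15715)) = (85*57 + 26247)*(45816 + sqrt(34467)) = (4845 + 26247)*(45816 + sqrt(34467)) = 31092*(45816 + sqrt(34467)) = 1424511072 + 31092*sqrt(34467)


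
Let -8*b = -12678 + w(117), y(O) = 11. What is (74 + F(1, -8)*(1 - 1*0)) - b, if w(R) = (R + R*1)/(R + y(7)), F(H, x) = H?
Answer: -772875/512 ≈ -1509.5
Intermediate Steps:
w(R) = 2*R/(11 + R) (w(R) = (R + R*1)/(R + 11) = (R + R)/(11 + R) = (2*R)/(11 + R) = 2*R/(11 + R))
b = 811275/512 (b = -(-12678 + 2*117/(11 + 117))/8 = -(-12678 + 2*117/128)/8 = -(-12678 + 2*117*(1/128))/8 = -(-12678 + 117/64)/8 = -1/8*(-811275/64) = 811275/512 ≈ 1584.5)
(74 + F(1, -8)*(1 - 1*0)) - b = (74 + 1*(1 - 1*0)) - 1*811275/512 = (74 + 1*(1 + 0)) - 811275/512 = (74 + 1*1) - 811275/512 = (74 + 1) - 811275/512 = 75 - 811275/512 = -772875/512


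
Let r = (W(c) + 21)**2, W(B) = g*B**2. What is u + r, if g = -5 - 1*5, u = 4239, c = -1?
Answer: 4360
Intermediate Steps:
g = -10 (g = -5 - 5 = -10)
W(B) = -10*B**2
r = 121 (r = (-10*(-1)**2 + 21)**2 = (-10*1 + 21)**2 = (-10 + 21)**2 = 11**2 = 121)
u + r = 4239 + 121 = 4360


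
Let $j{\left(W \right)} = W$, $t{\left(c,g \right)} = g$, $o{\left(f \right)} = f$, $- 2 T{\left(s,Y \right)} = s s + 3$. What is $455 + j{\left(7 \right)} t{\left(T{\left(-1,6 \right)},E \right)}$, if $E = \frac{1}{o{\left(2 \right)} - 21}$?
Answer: $\frac{8638}{19} \approx 454.63$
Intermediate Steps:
$T{\left(s,Y \right)} = - \frac{3}{2} - \frac{s^{2}}{2}$ ($T{\left(s,Y \right)} = - \frac{s s + 3}{2} = - \frac{s^{2} + 3}{2} = - \frac{3 + s^{2}}{2} = - \frac{3}{2} - \frac{s^{2}}{2}$)
$E = - \frac{1}{19}$ ($E = \frac{1}{2 - 21} = \frac{1}{-19} = - \frac{1}{19} \approx -0.052632$)
$455 + j{\left(7 \right)} t{\left(T{\left(-1,6 \right)},E \right)} = 455 + 7 \left(- \frac{1}{19}\right) = 455 - \frac{7}{19} = \frac{8638}{19}$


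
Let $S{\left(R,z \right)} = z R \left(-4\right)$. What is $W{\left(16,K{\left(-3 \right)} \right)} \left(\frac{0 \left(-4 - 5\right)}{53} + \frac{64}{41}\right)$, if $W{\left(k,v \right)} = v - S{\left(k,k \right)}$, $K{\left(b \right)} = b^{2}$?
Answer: $\frac{66112}{41} \approx 1612.5$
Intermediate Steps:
$S{\left(R,z \right)} = - 4 R z$ ($S{\left(R,z \right)} = R z \left(-4\right) = - 4 R z$)
$W{\left(k,v \right)} = v + 4 k^{2}$ ($W{\left(k,v \right)} = v - - 4 k k = v - - 4 k^{2} = v + 4 k^{2}$)
$W{\left(16,K{\left(-3 \right)} \right)} \left(\frac{0 \left(-4 - 5\right)}{53} + \frac{64}{41}\right) = \left(\left(-3\right)^{2} + 4 \cdot 16^{2}\right) \left(\frac{0 \left(-4 - 5\right)}{53} + \frac{64}{41}\right) = \left(9 + 4 \cdot 256\right) \left(0 \left(-9\right) \frac{1}{53} + 64 \cdot \frac{1}{41}\right) = \left(9 + 1024\right) \left(0 \cdot \frac{1}{53} + \frac{64}{41}\right) = 1033 \left(0 + \frac{64}{41}\right) = 1033 \cdot \frac{64}{41} = \frac{66112}{41}$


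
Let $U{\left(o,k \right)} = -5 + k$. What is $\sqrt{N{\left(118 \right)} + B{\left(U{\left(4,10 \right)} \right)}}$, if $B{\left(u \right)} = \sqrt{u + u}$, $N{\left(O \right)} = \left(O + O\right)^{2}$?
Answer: $\sqrt{55696 + \sqrt{10}} \approx 236.01$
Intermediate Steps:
$N{\left(O \right)} = 4 O^{2}$ ($N{\left(O \right)} = \left(2 O\right)^{2} = 4 O^{2}$)
$B{\left(u \right)} = \sqrt{2} \sqrt{u}$ ($B{\left(u \right)} = \sqrt{2 u} = \sqrt{2} \sqrt{u}$)
$\sqrt{N{\left(118 \right)} + B{\left(U{\left(4,10 \right)} \right)}} = \sqrt{4 \cdot 118^{2} + \sqrt{2} \sqrt{-5 + 10}} = \sqrt{4 \cdot 13924 + \sqrt{2} \sqrt{5}} = \sqrt{55696 + \sqrt{10}}$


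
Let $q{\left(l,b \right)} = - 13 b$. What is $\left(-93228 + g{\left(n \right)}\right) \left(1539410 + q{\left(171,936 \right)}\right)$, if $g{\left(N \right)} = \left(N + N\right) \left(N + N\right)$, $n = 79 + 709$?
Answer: $3650945308616$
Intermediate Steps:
$n = 788$
$g{\left(N \right)} = 4 N^{2}$ ($g{\left(N \right)} = 2 N 2 N = 4 N^{2}$)
$\left(-93228 + g{\left(n \right)}\right) \left(1539410 + q{\left(171,936 \right)}\right) = \left(-93228 + 4 \cdot 788^{2}\right) \left(1539410 - 12168\right) = \left(-93228 + 4 \cdot 620944\right) \left(1539410 - 12168\right) = \left(-93228 + 2483776\right) 1527242 = 2390548 \cdot 1527242 = 3650945308616$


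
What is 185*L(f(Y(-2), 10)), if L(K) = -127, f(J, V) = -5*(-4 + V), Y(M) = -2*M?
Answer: -23495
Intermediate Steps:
f(J, V) = 20 - 5*V
185*L(f(Y(-2), 10)) = 185*(-127) = -23495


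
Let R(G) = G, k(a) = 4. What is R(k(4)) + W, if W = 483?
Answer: 487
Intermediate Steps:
R(k(4)) + W = 4 + 483 = 487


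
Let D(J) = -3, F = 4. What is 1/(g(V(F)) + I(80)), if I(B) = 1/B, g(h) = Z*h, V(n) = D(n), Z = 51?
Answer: -80/12239 ≈ -0.0065365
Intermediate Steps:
V(n) = -3
g(h) = 51*h
1/(g(V(F)) + I(80)) = 1/(51*(-3) + 1/80) = 1/(-153 + 1/80) = 1/(-12239/80) = -80/12239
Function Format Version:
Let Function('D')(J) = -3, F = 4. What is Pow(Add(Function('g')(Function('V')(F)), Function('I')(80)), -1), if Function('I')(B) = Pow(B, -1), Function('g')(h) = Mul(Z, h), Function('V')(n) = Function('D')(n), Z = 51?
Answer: Rational(-80, 12239) ≈ -0.0065365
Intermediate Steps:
Function('V')(n) = -3
Function('g')(h) = Mul(51, h)
Pow(Add(Function('g')(Function('V')(F)), Function('I')(80)), -1) = Pow(Add(Mul(51, -3), Pow(80, -1)), -1) = Pow(Add(-153, Rational(1, 80)), -1) = Pow(Rational(-12239, 80), -1) = Rational(-80, 12239)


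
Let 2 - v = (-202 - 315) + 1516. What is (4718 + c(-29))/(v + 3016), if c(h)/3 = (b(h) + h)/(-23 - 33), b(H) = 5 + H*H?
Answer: 261757/113064 ≈ 2.3151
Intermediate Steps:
v = -997 (v = 2 - ((-202 - 315) + 1516) = 2 - (-517 + 1516) = 2 - 1*999 = 2 - 999 = -997)
b(H) = 5 + H²
c(h) = -15/56 - 3*h/56 - 3*h²/56 (c(h) = 3*(((5 + h²) + h)/(-23 - 33)) = 3*((5 + h + h²)/(-56)) = 3*((5 + h + h²)*(-1/56)) = 3*(-5/56 - h/56 - h²/56) = -15/56 - 3*h/56 - 3*h²/56)
(4718 + c(-29))/(v + 3016) = (4718 + (-15/56 - 3/56*(-29) - 3/56*(-29)²))/(-997 + 3016) = (4718 + (-15/56 + 87/56 - 3/56*841))/2019 = (4718 + (-15/56 + 87/56 - 2523/56))*(1/2019) = (4718 - 2451/56)*(1/2019) = (261757/56)*(1/2019) = 261757/113064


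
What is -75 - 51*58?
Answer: -3033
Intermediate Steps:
-75 - 51*58 = -75 - 2958 = -3033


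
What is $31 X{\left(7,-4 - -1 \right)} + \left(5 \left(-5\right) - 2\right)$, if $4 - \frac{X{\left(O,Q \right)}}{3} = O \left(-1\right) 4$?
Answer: $2949$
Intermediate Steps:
$X{\left(O,Q \right)} = 12 + 12 O$ ($X{\left(O,Q \right)} = 12 - 3 O \left(-1\right) 4 = 12 - 3 - O 4 = 12 - 3 \left(- 4 O\right) = 12 + 12 O$)
$31 X{\left(7,-4 - -1 \right)} + \left(5 \left(-5\right) - 2\right) = 31 \left(12 + 12 \cdot 7\right) + \left(5 \left(-5\right) - 2\right) = 31 \left(12 + 84\right) - 27 = 31 \cdot 96 - 27 = 2976 - 27 = 2949$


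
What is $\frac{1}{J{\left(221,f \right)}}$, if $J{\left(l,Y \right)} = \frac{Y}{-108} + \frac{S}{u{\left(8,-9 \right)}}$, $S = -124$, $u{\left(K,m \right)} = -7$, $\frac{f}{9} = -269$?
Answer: $\frac{84}{3371} \approx 0.024918$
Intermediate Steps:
$f = -2421$ ($f = 9 \left(-269\right) = -2421$)
$J{\left(l,Y \right)} = \frac{124}{7} - \frac{Y}{108}$ ($J{\left(l,Y \right)} = \frac{Y}{-108} - \frac{124}{-7} = Y \left(- \frac{1}{108}\right) - - \frac{124}{7} = - \frac{Y}{108} + \frac{124}{7} = \frac{124}{7} - \frac{Y}{108}$)
$\frac{1}{J{\left(221,f \right)}} = \frac{1}{\frac{124}{7} - - \frac{269}{12}} = \frac{1}{\frac{124}{7} + \frac{269}{12}} = \frac{1}{\frac{3371}{84}} = \frac{84}{3371}$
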